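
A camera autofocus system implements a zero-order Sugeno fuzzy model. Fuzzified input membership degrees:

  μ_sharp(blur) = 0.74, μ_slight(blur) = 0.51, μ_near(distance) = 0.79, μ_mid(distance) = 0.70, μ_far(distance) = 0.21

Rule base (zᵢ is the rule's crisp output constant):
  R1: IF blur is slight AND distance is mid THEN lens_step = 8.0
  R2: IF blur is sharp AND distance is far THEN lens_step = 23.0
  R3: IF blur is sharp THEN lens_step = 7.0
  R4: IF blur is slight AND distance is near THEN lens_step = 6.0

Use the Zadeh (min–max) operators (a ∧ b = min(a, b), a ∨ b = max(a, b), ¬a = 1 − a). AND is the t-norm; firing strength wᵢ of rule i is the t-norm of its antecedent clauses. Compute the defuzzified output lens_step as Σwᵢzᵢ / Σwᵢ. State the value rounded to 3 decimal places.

R1 (z=8.0): slight=0.51, mid=0.70; AND[min(a, b)] → w = 0.51
R2 (z=23.0): sharp=0.74, far=0.21; AND[min(a, b)] → w = 0.21
R3 (z=7.0): sharp=0.74 → w = 0.74
R4 (z=6.0): slight=0.51, near=0.79; AND[min(a, b)] → w = 0.51
Weighted average = (0.51·8.0 + 0.21·23.0 + 0.74·7.0 + 0.51·6.0) / (0.51 + 0.21 + 0.74 + 0.51)
  = 17.1500 / 1.9700 = 8.706

8.706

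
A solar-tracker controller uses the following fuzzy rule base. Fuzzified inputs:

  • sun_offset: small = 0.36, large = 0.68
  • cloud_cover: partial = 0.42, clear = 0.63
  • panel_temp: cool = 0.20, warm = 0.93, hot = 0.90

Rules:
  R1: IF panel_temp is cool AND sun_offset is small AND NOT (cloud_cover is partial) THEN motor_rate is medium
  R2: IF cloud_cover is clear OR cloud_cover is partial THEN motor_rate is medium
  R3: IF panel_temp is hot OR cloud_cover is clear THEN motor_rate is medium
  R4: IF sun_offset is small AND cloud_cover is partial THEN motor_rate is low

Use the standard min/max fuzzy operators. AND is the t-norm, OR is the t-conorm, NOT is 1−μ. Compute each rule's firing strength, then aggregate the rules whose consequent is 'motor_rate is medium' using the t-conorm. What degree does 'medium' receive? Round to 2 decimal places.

0.90

R1: cool=0.20, small=0.36, ¬partial=1−0.42=0.58; AND[min(a, b)] → w = 0.20
R2: clear=0.63, partial=0.42; OR[max(a, b)] → w = 0.63
R3: hot=0.90, clear=0.63; OR[max(a, b)] → w = 0.90
R4: small=0.36, partial=0.42; AND[min(a, b)] → w = 0.36
Rules with consequent 'medium': {R1, R2, R3} → strengths 0.20, 0.63, 0.90
Aggregate via t-conorm [max(a, b)]: 0.90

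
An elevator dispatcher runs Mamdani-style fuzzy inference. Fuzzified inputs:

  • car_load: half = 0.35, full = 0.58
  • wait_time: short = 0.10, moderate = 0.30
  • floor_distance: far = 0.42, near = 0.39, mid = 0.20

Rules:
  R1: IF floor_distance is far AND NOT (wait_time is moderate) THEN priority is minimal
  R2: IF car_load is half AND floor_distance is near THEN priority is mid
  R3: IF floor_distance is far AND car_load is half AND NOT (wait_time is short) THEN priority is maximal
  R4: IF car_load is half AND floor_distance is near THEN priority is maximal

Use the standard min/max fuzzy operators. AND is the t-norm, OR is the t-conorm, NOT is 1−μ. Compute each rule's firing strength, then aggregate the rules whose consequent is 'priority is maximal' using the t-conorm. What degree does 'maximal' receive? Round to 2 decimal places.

0.35

R1: far=0.42, ¬moderate=1−0.30=0.70; AND[min(a, b)] → w = 0.42
R2: half=0.35, near=0.39; AND[min(a, b)] → w = 0.35
R3: far=0.42, half=0.35, ¬short=1−0.10=0.90; AND[min(a, b)] → w = 0.35
R4: half=0.35, near=0.39; AND[min(a, b)] → w = 0.35
Rules with consequent 'maximal': {R3, R4} → strengths 0.35, 0.35
Aggregate via t-conorm [max(a, b)]: 0.35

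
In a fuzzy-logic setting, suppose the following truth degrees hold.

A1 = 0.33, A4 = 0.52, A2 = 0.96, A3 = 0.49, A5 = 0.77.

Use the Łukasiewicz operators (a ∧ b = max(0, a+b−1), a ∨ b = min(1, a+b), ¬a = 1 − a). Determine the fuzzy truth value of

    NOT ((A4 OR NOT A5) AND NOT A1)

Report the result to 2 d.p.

NOT A5 = 1 − 0.77 = 0.23
A4 OR NOT A5 = min(1, a+b) on (0.52, 0.23) = 0.75
NOT A1 = 1 − 0.33 = 0.67
(A4 OR NOT A5) AND NOT A1 = max(0, a+b−1) on (0.75, 0.67) = 0.42
NOT ((A4 OR NOT A5) AND NOT A1) = 1 − 0.42 = 0.58

0.58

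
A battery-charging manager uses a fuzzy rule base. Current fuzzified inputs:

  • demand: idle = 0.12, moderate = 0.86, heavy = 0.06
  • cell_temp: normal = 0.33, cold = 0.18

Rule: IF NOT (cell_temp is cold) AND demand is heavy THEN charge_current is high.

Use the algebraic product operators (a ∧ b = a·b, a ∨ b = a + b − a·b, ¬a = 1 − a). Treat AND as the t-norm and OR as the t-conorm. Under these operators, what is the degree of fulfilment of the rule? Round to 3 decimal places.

firing strength: ¬cold=1−0.18=0.82, heavy=0.06; AND[a·b] → w = 0.0492

0.049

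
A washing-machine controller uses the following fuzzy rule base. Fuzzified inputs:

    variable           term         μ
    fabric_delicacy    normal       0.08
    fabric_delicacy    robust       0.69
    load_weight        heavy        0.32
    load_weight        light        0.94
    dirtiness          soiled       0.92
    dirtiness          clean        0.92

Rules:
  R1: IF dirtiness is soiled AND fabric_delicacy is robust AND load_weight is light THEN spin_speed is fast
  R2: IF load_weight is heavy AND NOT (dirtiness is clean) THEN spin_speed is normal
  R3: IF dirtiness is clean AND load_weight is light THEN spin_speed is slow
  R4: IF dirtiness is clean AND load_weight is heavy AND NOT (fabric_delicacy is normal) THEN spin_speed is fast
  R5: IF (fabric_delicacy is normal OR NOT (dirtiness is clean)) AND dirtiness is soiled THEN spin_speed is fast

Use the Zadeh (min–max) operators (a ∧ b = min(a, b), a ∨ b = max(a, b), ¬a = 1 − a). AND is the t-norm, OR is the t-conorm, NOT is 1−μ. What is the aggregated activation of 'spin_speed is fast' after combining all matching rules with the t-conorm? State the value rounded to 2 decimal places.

R1: soiled=0.92, robust=0.69, light=0.94; AND[min(a, b)] → w = 0.69
R2: heavy=0.32, ¬clean=1−0.92=0.08; AND[min(a, b)] → w = 0.08
R3: clean=0.92, light=0.94; AND[min(a, b)] → w = 0.92
R4: clean=0.92, heavy=0.32, ¬normal=1−0.08=0.92; AND[min(a, b)] → w = 0.32
R5: (normal=0.08 OR ¬clean=1−0.92=0.08) = 0.08; AND[min(a, b)] with soiled=0.92 → w = 0.08
Rules with consequent 'fast': {R1, R4, R5} → strengths 0.69, 0.32, 0.08
Aggregate via t-conorm [max(a, b)]: 0.69

0.69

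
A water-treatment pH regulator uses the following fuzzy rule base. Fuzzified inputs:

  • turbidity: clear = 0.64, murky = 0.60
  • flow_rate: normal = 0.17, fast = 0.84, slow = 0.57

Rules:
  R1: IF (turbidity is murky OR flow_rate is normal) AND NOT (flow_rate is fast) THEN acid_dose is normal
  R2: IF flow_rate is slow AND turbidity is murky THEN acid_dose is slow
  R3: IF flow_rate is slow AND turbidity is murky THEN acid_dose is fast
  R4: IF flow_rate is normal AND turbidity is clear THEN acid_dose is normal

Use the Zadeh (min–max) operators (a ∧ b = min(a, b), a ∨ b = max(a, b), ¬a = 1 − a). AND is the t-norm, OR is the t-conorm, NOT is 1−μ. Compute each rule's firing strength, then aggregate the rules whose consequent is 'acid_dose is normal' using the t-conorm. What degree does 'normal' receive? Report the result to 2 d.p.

0.17

R1: (murky=0.60 OR normal=0.17) = 0.60; AND[min(a, b)] with ¬fast=1−0.84=0.16 → w = 0.16
R2: slow=0.57, murky=0.60; AND[min(a, b)] → w = 0.57
R3: slow=0.57, murky=0.60; AND[min(a, b)] → w = 0.57
R4: normal=0.17, clear=0.64; AND[min(a, b)] → w = 0.17
Rules with consequent 'normal': {R1, R4} → strengths 0.16, 0.17
Aggregate via t-conorm [max(a, b)]: 0.17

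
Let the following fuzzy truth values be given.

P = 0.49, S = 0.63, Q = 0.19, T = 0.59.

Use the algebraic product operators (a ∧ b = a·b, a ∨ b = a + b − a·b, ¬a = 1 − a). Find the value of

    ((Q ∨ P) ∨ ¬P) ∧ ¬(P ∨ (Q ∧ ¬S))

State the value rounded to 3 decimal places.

0.378

Q ∨ P = a + b − a·b on (0.1900, 0.4900) = 0.5869
¬P = 1 − 0.4900 = 0.5100
(Q ∨ P) ∨ ¬P = a + b − a·b on (0.5869, 0.5100) = 0.7976
¬S = 1 − 0.6300 = 0.3700
Q ∧ ¬S = a·b on (0.1900, 0.3700) = 0.0703
P ∨ (Q ∧ ¬S) = a + b − a·b on (0.4900, 0.0703) = 0.5259
¬(P ∨ (Q ∧ ¬S)) = 1 − 0.5259 = 0.4741
((Q ∨ P) ∨ ¬P) ∧ ¬(P ∨ (Q ∧ ¬S)) = a·b on (0.7976, 0.4741) = 0.3782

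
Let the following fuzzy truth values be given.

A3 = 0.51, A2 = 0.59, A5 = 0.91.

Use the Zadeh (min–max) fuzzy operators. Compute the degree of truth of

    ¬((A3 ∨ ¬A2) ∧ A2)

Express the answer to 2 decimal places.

¬A2 = 1 − 0.59 = 0.41
A3 ∨ ¬A2 = max(a, b) on (0.51, 0.41) = 0.51
(A3 ∨ ¬A2) ∧ A2 = min(a, b) on (0.51, 0.59) = 0.51
¬((A3 ∨ ¬A2) ∧ A2) = 1 − 0.51 = 0.49

0.49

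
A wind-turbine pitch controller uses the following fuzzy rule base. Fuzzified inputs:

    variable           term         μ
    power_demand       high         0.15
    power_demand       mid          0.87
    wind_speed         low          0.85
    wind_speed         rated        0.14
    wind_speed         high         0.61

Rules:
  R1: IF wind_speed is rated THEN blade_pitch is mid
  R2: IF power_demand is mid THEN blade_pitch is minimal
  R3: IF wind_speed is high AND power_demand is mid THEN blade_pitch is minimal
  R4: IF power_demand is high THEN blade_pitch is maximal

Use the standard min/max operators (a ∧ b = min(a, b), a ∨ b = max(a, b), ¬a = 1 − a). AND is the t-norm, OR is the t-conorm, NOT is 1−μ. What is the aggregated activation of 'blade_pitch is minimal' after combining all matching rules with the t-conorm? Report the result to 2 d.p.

R1: rated=0.14 → w = 0.14
R2: mid=0.87 → w = 0.87
R3: high=0.61, mid=0.87; AND[min(a, b)] → w = 0.61
R4: high=0.15 → w = 0.15
Rules with consequent 'minimal': {R2, R3} → strengths 0.87, 0.61
Aggregate via t-conorm [max(a, b)]: 0.87

0.87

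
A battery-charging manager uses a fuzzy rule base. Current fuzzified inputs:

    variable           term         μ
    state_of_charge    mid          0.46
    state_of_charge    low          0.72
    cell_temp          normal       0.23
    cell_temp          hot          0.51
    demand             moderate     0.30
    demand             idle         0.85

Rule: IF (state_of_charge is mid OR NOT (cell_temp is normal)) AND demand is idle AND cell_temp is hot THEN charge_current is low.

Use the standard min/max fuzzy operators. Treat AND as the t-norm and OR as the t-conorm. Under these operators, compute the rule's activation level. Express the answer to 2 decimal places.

firing strength: (mid=0.46 OR ¬normal=1−0.23=0.77) = 0.77; AND[min(a, b)] with idle=0.85, hot=0.51 → w = 0.51

0.51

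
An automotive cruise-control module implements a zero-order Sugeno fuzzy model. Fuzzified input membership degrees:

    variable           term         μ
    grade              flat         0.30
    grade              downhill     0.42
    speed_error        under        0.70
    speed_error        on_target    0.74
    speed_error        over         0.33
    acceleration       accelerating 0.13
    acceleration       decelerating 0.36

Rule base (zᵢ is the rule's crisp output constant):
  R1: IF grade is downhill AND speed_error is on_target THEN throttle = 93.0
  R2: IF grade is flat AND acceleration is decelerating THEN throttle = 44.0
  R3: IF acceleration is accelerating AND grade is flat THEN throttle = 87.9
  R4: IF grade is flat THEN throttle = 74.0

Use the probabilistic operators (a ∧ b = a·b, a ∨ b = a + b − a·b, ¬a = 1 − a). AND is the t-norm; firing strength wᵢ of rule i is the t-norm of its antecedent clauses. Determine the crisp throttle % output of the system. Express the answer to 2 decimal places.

78.23

R1 (z=93.0): downhill=0.42, on_target=0.74; AND[a·b] → w = 0.3108
R2 (z=44.0): flat=0.30, decelerating=0.36; AND[a·b] → w = 0.1080
R3 (z=87.9): accelerating=0.13, flat=0.30; AND[a·b] → w = 0.0390
R4 (z=74.0): flat=0.30 → w = 0.3000
Weighted average = (0.3108·93.0 + 0.1080·44.0 + 0.0390·87.9 + 0.3000·74.0) / (0.3108 + 0.1080 + 0.0390 + 0.3000)
  = 59.2845 / 0.7578 = 78.23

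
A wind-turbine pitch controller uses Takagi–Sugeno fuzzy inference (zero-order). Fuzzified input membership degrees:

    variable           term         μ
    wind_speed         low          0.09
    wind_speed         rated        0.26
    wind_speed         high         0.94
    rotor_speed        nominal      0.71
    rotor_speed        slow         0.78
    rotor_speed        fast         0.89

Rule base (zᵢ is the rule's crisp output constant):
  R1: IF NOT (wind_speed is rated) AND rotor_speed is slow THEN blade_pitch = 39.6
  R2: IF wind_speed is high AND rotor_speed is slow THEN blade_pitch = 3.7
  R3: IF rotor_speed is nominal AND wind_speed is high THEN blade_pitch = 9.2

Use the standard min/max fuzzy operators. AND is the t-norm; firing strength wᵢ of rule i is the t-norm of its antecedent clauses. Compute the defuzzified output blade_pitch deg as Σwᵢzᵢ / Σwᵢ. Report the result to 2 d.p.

17.36

R1 (z=39.6): ¬rated=1−0.26=0.74, slow=0.78; AND[min(a, b)] → w = 0.74
R2 (z=3.7): high=0.94, slow=0.78; AND[min(a, b)] → w = 0.78
R3 (z=9.2): nominal=0.71, high=0.94; AND[min(a, b)] → w = 0.71
Weighted average = (0.74·39.6 + 0.78·3.7 + 0.71·9.2) / (0.74 + 0.78 + 0.71)
  = 38.7220 / 2.2300 = 17.36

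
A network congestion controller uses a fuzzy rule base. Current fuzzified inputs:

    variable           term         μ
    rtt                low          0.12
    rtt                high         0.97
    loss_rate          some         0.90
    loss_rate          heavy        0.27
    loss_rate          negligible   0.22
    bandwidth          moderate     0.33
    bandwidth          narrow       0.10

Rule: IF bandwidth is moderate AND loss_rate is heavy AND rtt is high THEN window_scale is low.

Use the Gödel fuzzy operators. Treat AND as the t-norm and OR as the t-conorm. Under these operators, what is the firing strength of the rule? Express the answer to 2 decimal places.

0.27

firing strength: moderate=0.33, heavy=0.27, high=0.97; AND[min(a, b)] → w = 0.27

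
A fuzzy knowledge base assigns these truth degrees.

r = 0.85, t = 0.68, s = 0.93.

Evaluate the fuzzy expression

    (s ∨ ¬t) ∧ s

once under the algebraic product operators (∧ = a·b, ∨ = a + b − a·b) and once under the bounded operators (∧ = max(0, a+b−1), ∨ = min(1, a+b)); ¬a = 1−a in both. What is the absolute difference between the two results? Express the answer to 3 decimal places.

Under algebraic product:
  ¬t = 1 − 0.6800 = 0.3200
  s ∨ ¬t = a + b − a·b on (0.9300, 0.3200) = 0.9524
  (s ∨ ¬t) ∧ s = a·b on (0.9524, 0.9300) = 0.8857
  → value = 0.8857
Under bounded:
  ¬t = 1 − 0.68 = 0.32
  s ∨ ¬t = min(1, a+b) on (0.93, 0.32) = 1.00
  (s ∨ ¬t) ∧ s = max(0, a+b−1) on (1.00, 0.93) = 0.93
  → value = 0.9300
|0.8857 − 0.9300| = 0.044

0.044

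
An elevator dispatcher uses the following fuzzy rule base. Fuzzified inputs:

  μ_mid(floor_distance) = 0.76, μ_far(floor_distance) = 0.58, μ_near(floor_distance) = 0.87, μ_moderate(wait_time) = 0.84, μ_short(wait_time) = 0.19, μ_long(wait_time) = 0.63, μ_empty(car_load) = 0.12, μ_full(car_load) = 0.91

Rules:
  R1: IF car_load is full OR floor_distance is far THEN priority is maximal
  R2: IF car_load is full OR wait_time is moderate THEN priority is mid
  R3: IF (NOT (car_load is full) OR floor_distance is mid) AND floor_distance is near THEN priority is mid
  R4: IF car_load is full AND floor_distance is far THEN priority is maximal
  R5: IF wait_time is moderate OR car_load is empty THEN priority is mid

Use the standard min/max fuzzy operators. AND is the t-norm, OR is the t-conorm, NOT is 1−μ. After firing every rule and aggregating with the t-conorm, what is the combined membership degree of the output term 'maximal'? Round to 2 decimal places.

R1: full=0.91, far=0.58; OR[max(a, b)] → w = 0.91
R2: full=0.91, moderate=0.84; OR[max(a, b)] → w = 0.91
R3: (¬full=1−0.91=0.09 OR mid=0.76) = 0.76; AND[min(a, b)] with near=0.87 → w = 0.76
R4: full=0.91, far=0.58; AND[min(a, b)] → w = 0.58
R5: moderate=0.84, empty=0.12; OR[max(a, b)] → w = 0.84
Rules with consequent 'maximal': {R1, R4} → strengths 0.91, 0.58
Aggregate via t-conorm [max(a, b)]: 0.91

0.91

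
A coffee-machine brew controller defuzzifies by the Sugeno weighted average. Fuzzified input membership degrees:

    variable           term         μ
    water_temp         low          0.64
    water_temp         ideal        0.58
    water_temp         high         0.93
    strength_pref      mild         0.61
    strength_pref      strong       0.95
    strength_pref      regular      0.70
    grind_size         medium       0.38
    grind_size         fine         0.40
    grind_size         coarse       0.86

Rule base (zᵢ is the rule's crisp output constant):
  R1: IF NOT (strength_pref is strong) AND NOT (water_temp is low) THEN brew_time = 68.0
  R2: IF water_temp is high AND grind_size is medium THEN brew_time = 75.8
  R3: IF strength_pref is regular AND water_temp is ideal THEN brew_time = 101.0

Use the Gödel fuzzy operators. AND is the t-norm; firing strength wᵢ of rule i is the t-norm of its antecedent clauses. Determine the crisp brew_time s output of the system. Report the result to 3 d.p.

89.885

R1 (z=68.0): ¬strong=1−0.95=0.05, ¬low=1−0.64=0.36; AND[min(a, b)] → w = 0.05
R2 (z=75.8): high=0.93, medium=0.38; AND[min(a, b)] → w = 0.38
R3 (z=101.0): regular=0.70, ideal=0.58; AND[min(a, b)] → w = 0.58
Weighted average = (0.05·68.0 + 0.38·75.8 + 0.58·101.0) / (0.05 + 0.38 + 0.58)
  = 90.7840 / 1.0100 = 89.885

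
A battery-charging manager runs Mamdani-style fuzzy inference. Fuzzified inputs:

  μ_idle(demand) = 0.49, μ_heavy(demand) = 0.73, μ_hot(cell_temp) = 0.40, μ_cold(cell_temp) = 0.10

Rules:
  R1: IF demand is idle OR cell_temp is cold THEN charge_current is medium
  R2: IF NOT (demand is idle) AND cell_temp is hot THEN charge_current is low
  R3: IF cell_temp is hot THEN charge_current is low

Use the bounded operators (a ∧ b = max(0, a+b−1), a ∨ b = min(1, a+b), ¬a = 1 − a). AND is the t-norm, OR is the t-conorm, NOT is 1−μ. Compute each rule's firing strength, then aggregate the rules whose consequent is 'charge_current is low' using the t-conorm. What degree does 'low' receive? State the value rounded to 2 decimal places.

0.40

R1: idle=0.49, cold=0.10; OR[min(1, a+b)] → w = 0.59
R2: ¬idle=1−0.49=0.51, hot=0.40; AND[max(0, a+b−1)] → w = 0.00
R3: hot=0.40 → w = 0.40
Rules with consequent 'low': {R2, R3} → strengths 0.00, 0.40
Aggregate via t-conorm [min(1, a+b)]: 0.40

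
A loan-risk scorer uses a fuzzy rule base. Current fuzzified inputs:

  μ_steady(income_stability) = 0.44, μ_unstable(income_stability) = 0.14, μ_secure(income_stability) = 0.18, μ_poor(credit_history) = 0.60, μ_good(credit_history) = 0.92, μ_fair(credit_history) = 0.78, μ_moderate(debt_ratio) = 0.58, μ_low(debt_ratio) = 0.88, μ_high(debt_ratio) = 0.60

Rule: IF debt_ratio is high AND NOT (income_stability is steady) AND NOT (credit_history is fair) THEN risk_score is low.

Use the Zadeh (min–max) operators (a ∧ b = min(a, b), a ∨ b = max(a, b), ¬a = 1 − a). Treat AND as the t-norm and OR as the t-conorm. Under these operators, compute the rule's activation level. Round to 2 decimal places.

0.22

firing strength: high=0.60, ¬steady=1−0.44=0.56, ¬fair=1−0.78=0.22; AND[min(a, b)] → w = 0.22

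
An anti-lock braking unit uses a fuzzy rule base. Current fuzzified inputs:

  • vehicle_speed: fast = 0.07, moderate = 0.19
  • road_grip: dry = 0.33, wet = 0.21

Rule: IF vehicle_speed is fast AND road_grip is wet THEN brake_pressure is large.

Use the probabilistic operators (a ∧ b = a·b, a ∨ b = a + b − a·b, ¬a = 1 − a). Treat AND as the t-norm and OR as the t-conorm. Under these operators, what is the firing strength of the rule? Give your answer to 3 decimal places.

0.015

firing strength: fast=0.07, wet=0.21; AND[a·b] → w = 0.0147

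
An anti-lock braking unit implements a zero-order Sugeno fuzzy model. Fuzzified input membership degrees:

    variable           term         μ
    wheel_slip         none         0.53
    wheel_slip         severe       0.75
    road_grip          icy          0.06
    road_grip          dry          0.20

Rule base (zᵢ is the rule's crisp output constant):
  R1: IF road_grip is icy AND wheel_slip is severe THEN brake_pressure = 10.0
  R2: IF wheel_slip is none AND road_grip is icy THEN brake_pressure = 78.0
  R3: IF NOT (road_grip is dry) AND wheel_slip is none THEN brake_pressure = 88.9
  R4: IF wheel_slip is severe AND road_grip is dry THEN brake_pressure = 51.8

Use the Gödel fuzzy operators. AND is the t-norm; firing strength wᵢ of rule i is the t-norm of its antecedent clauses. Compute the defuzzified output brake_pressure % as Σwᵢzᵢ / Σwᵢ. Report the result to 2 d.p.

R1 (z=10.0): icy=0.06, severe=0.75; AND[min(a, b)] → w = 0.06
R2 (z=78.0): none=0.53, icy=0.06; AND[min(a, b)] → w = 0.06
R3 (z=88.9): ¬dry=1−0.20=0.80, none=0.53; AND[min(a, b)] → w = 0.53
R4 (z=51.8): severe=0.75, dry=0.20; AND[min(a, b)] → w = 0.20
Weighted average = (0.06·10.0 + 0.06·78.0 + 0.53·88.9 + 0.20·51.8) / (0.06 + 0.06 + 0.53 + 0.20)
  = 62.7570 / 0.8500 = 73.83

73.83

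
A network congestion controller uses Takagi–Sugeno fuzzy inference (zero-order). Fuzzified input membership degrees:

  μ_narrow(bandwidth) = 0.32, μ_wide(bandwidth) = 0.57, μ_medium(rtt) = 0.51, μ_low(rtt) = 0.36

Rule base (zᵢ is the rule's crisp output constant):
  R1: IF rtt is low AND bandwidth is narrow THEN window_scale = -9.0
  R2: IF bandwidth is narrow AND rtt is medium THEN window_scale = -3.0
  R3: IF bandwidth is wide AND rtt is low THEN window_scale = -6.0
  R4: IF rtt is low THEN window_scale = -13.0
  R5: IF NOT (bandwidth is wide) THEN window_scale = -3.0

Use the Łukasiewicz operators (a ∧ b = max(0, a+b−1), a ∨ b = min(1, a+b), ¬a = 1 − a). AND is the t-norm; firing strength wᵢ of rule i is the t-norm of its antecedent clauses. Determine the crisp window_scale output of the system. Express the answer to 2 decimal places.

R1 (z=-9.0): low=0.36, narrow=0.32; AND[max(0, a+b−1)] → w = 0.00
R2 (z=-3.0): narrow=0.32, medium=0.51; AND[max(0, a+b−1)] → w = 0.00
R3 (z=-6.0): wide=0.57, low=0.36; AND[max(0, a+b−1)] → w = 0.00
R4 (z=-13.0): low=0.36 → w = 0.36
R5 (z=-3.0): ¬wide=1−0.57=0.43 → w = 0.43
Weighted average = (0.00·-9.0 + 0.00·-3.0 + 0.00·-6.0 + 0.36·-13.0 + 0.43·-3.0) / (0.00 + 0.00 + 0.00 + 0.36 + 0.43)
  = -5.9700 / 0.7900 = -7.56

-7.56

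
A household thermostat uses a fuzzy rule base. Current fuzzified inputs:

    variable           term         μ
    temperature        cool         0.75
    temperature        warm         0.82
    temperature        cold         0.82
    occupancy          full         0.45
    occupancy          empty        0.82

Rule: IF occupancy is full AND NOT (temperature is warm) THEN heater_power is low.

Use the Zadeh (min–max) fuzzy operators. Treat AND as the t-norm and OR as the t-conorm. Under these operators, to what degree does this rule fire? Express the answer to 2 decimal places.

0.18

firing strength: full=0.45, ¬warm=1−0.82=0.18; AND[min(a, b)] → w = 0.18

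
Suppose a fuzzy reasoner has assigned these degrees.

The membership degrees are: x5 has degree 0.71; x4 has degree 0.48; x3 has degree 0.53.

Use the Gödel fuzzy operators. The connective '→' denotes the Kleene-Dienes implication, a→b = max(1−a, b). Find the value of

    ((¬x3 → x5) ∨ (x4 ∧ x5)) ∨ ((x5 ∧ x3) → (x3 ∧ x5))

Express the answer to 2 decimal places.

¬x3 = 1 − 0.53 = 0.47
¬x3 → x5  [Kleene-Dienes: max(1−a, b)] with a=0.47, b=0.71 → 0.71
x4 ∧ x5 = min(a, b) on (0.48, 0.71) = 0.48
(¬x3 → x5) ∨ (x4 ∧ x5) = max(a, b) on (0.71, 0.48) = 0.71
x5 ∧ x3 = min(a, b) on (0.71, 0.53) = 0.53
x3 ∧ x5 = min(a, b) on (0.53, 0.71) = 0.53
(x5 ∧ x3) → (x3 ∧ x5)  [Kleene-Dienes: max(1−a, b)] with a=0.53, b=0.53 → 0.53
((¬x3 → x5) ∨ (x4 ∧ x5)) ∨ ((x5 ∧ x3) → (x3 ∧ x5)) = max(a, b) on (0.71, 0.53) = 0.71

0.71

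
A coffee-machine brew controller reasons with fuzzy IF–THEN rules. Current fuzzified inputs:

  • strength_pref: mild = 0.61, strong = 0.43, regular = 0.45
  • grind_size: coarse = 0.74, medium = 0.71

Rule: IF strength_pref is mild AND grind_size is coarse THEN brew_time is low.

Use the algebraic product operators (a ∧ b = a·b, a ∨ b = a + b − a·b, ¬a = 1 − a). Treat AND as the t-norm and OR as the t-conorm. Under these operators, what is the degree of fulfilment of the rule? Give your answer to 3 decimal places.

0.451

firing strength: mild=0.61, coarse=0.74; AND[a·b] → w = 0.4514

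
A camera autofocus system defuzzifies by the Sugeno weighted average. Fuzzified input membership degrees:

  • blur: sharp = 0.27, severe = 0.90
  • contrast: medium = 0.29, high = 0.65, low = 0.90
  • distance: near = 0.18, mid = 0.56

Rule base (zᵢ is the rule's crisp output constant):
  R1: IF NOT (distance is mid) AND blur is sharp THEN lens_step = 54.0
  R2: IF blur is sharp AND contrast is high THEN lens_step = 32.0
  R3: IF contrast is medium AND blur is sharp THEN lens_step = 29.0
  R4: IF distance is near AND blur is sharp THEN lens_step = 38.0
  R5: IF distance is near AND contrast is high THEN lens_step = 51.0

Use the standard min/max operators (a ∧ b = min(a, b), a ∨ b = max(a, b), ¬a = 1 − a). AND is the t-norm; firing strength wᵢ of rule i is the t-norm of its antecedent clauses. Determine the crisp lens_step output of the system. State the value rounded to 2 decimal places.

40.23

R1 (z=54.0): ¬mid=1−0.56=0.44, sharp=0.27; AND[min(a, b)] → w = 0.27
R2 (z=32.0): sharp=0.27, high=0.65; AND[min(a, b)] → w = 0.27
R3 (z=29.0): medium=0.29, sharp=0.27; AND[min(a, b)] → w = 0.27
R4 (z=38.0): near=0.18, sharp=0.27; AND[min(a, b)] → w = 0.18
R5 (z=51.0): near=0.18, high=0.65; AND[min(a, b)] → w = 0.18
Weighted average = (0.27·54.0 + 0.27·32.0 + 0.27·29.0 + 0.18·38.0 + 0.18·51.0) / (0.27 + 0.27 + 0.27 + 0.18 + 0.18)
  = 47.0700 / 1.1700 = 40.23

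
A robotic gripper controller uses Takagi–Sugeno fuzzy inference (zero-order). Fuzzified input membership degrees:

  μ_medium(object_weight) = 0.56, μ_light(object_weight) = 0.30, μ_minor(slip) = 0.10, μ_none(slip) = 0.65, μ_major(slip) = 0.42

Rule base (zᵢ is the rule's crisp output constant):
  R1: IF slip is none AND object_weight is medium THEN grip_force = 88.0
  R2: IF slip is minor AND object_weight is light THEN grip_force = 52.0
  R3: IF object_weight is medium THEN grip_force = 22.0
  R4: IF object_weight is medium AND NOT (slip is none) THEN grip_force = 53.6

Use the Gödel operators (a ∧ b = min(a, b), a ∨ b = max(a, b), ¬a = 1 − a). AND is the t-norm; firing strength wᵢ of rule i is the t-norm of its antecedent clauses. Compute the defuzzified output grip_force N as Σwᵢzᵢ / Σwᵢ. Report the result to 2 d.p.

R1 (z=88.0): none=0.65, medium=0.56; AND[min(a, b)] → w = 0.56
R2 (z=52.0): minor=0.10, light=0.30; AND[min(a, b)] → w = 0.10
R3 (z=22.0): medium=0.56 → w = 0.56
R4 (z=53.6): medium=0.56, ¬none=1−0.65=0.35; AND[min(a, b)] → w = 0.35
Weighted average = (0.56·88.0 + 0.10·52.0 + 0.56·22.0 + 0.35·53.6) / (0.56 + 0.10 + 0.56 + 0.35)
  = 85.5600 / 1.5700 = 54.50

54.50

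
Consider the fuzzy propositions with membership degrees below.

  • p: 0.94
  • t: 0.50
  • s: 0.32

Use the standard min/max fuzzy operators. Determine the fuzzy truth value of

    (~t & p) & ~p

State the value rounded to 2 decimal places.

0.06

~t = 1 − 0.50 = 0.50
~t & p = min(a, b) on (0.50, 0.94) = 0.50
~p = 1 − 0.94 = 0.06
(~t & p) & ~p = min(a, b) on (0.50, 0.06) = 0.06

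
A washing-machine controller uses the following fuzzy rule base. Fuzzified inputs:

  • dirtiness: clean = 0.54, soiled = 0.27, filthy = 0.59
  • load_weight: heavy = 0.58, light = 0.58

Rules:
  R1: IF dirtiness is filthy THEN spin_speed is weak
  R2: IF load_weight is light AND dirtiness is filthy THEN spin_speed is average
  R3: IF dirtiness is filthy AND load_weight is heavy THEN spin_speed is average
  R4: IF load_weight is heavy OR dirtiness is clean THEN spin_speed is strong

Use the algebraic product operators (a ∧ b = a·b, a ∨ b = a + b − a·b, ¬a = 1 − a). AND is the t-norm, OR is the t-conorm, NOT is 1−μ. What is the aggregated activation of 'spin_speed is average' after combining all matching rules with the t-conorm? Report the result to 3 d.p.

R1: filthy=0.59 → w = 0.5900
R2: light=0.58, filthy=0.59; AND[a·b] → w = 0.3422
R3: filthy=0.59, heavy=0.58; AND[a·b] → w = 0.3422
R4: heavy=0.58, clean=0.54; OR[a + b − a·b] → w = 0.8068
Rules with consequent 'average': {R2, R3} → strengths 0.3422, 0.3422
Aggregate via t-conorm [a + b − a·b]: 0.5673

0.567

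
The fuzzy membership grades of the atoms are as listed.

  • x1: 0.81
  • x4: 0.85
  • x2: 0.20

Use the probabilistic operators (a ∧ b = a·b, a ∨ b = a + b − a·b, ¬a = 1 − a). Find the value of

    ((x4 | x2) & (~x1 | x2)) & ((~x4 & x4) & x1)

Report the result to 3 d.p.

0.032

x4 | x2 = a + b − a·b on (0.8500, 0.2000) = 0.8800
~x1 = 1 − 0.8100 = 0.1900
~x1 | x2 = a + b − a·b on (0.1900, 0.2000) = 0.3520
(x4 | x2) & (~x1 | x2) = a·b on (0.8800, 0.3520) = 0.3098
~x4 = 1 − 0.8500 = 0.1500
~x4 & x4 = a·b on (0.1500, 0.8500) = 0.1275
(~x4 & x4) & x1 = a·b on (0.1275, 0.8100) = 0.1033
((x4 | x2) & (~x1 | x2)) & ((~x4 & x4) & x1) = a·b on (0.3098, 0.1033) = 0.0320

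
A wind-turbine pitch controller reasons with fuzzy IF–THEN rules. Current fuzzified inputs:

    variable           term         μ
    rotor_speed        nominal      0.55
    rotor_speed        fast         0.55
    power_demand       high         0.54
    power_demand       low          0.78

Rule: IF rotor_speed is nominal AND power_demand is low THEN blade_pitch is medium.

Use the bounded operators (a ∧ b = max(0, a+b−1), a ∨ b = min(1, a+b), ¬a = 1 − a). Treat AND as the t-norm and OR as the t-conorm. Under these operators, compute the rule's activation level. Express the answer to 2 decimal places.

firing strength: nominal=0.55, low=0.78; AND[max(0, a+b−1)] → w = 0.33

0.33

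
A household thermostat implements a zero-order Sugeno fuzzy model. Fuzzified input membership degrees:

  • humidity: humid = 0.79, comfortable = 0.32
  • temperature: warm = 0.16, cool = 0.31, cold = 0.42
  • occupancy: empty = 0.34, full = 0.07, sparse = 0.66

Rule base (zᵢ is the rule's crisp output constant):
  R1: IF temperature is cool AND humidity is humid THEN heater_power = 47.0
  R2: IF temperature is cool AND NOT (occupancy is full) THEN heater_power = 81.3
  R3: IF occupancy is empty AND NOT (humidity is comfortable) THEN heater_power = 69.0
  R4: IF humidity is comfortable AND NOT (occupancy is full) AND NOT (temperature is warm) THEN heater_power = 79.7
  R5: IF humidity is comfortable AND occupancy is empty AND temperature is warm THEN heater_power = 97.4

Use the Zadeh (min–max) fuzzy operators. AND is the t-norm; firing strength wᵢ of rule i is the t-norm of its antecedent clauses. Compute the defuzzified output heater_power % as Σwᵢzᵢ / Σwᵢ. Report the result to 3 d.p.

72.445

R1 (z=47.0): cool=0.31, humid=0.79; AND[min(a, b)] → w = 0.31
R2 (z=81.3): cool=0.31, ¬full=1−0.07=0.93; AND[min(a, b)] → w = 0.31
R3 (z=69.0): empty=0.34, ¬comfortable=1−0.32=0.68; AND[min(a, b)] → w = 0.34
R4 (z=79.7): comfortable=0.32, ¬full=1−0.07=0.93, ¬warm=1−0.16=0.84; AND[min(a, b)] → w = 0.32
R5 (z=97.4): comfortable=0.32, empty=0.34, warm=0.16; AND[min(a, b)] → w = 0.16
Weighted average = (0.31·47.0 + 0.31·81.3 + 0.34·69.0 + 0.32·79.7 + 0.16·97.4) / (0.31 + 0.31 + 0.34 + 0.32 + 0.16)
  = 104.3210 / 1.4400 = 72.445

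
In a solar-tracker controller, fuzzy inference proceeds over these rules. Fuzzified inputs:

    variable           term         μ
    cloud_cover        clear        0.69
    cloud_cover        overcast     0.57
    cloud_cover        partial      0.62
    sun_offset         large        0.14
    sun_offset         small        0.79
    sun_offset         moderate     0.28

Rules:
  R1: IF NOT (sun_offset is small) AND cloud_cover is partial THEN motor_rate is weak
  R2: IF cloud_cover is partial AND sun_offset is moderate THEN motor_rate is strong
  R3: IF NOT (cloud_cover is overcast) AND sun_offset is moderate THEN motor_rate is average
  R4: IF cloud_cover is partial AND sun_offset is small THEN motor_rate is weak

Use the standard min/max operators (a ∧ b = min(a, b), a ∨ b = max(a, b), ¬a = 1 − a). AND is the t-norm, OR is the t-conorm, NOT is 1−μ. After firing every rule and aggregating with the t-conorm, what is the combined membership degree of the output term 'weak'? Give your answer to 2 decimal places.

R1: ¬small=1−0.79=0.21, partial=0.62; AND[min(a, b)] → w = 0.21
R2: partial=0.62, moderate=0.28; AND[min(a, b)] → w = 0.28
R3: ¬overcast=1−0.57=0.43, moderate=0.28; AND[min(a, b)] → w = 0.28
R4: partial=0.62, small=0.79; AND[min(a, b)] → w = 0.62
Rules with consequent 'weak': {R1, R4} → strengths 0.21, 0.62
Aggregate via t-conorm [max(a, b)]: 0.62

0.62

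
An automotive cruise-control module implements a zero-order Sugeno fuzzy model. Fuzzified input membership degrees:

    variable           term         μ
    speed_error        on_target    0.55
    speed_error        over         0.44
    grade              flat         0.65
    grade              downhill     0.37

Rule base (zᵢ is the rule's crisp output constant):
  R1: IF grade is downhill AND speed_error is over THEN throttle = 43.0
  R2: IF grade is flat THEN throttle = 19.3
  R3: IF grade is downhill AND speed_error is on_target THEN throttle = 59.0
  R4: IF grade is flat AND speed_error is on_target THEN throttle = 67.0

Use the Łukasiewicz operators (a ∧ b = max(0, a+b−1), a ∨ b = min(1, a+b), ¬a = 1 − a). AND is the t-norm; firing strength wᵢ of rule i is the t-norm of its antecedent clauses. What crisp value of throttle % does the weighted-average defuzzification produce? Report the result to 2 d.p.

30.52

R1 (z=43.0): downhill=0.37, over=0.44; AND[max(0, a+b−1)] → w = 0.00
R2 (z=19.3): flat=0.65 → w = 0.65
R3 (z=59.0): downhill=0.37, on_target=0.55; AND[max(0, a+b−1)] → w = 0.00
R4 (z=67.0): flat=0.65, on_target=0.55; AND[max(0, a+b−1)] → w = 0.20
Weighted average = (0.00·43.0 + 0.65·19.3 + 0.00·59.0 + 0.20·67.0) / (0.00 + 0.65 + 0.00 + 0.20)
  = 25.9450 / 0.8500 = 30.52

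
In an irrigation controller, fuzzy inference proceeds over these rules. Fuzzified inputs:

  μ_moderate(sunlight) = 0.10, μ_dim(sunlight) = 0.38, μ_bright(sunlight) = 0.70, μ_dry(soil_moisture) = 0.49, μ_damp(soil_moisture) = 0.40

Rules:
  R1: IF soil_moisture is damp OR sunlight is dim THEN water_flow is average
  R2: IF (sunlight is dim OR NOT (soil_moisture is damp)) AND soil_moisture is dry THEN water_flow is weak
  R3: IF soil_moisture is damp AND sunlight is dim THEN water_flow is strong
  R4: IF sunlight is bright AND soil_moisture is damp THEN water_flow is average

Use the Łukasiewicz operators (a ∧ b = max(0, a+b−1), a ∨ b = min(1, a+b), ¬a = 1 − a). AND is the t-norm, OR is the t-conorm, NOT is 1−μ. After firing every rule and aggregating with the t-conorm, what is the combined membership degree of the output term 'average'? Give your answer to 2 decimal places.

0.88

R1: damp=0.40, dim=0.38; OR[min(1, a+b)] → w = 0.78
R2: (dim=0.38 OR ¬damp=1−0.40=0.60) = 0.98; AND[max(0, a+b−1)] with dry=0.49 → w = 0.47
R3: damp=0.40, dim=0.38; AND[max(0, a+b−1)] → w = 0.00
R4: bright=0.70, damp=0.40; AND[max(0, a+b−1)] → w = 0.10
Rules with consequent 'average': {R1, R4} → strengths 0.78, 0.10
Aggregate via t-conorm [min(1, a+b)]: 0.88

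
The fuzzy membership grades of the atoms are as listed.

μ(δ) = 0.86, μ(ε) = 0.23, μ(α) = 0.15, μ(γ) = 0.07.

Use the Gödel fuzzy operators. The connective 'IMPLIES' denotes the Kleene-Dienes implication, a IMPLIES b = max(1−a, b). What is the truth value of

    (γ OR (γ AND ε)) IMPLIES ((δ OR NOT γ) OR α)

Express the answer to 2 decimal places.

γ AND ε = min(a, b) on (0.07, 0.23) = 0.07
γ OR (γ AND ε) = max(a, b) on (0.07, 0.07) = 0.07
NOT γ = 1 − 0.07 = 0.93
δ OR NOT γ = max(a, b) on (0.86, 0.93) = 0.93
(δ OR NOT γ) OR α = max(a, b) on (0.93, 0.15) = 0.93
(γ OR (γ AND ε)) IMPLIES ((δ OR NOT γ) OR α)  [Kleene-Dienes: max(1−a, b)] with a=0.07, b=0.93 → 0.93

0.93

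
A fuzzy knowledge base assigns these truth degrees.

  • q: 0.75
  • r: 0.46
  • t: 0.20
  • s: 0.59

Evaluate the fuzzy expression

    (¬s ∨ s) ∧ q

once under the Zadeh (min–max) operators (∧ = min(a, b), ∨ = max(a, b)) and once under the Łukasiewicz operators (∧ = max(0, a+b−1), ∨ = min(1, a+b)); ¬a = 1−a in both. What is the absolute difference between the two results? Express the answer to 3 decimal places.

0.160

Under Zadeh (min–max):
  ¬s = 1 − 0.59 = 0.41
  ¬s ∨ s = max(a, b) on (0.41, 0.59) = 0.59
  (¬s ∨ s) ∧ q = min(a, b) on (0.59, 0.75) = 0.59
  → value = 0.5900
Under Łukasiewicz:
  ¬s = 1 − 0.59 = 0.41
  ¬s ∨ s = min(1, a+b) on (0.41, 0.59) = 1.00
  (¬s ∨ s) ∧ q = max(0, a+b−1) on (1.00, 0.75) = 0.75
  → value = 0.7500
|0.5900 − 0.7500| = 0.160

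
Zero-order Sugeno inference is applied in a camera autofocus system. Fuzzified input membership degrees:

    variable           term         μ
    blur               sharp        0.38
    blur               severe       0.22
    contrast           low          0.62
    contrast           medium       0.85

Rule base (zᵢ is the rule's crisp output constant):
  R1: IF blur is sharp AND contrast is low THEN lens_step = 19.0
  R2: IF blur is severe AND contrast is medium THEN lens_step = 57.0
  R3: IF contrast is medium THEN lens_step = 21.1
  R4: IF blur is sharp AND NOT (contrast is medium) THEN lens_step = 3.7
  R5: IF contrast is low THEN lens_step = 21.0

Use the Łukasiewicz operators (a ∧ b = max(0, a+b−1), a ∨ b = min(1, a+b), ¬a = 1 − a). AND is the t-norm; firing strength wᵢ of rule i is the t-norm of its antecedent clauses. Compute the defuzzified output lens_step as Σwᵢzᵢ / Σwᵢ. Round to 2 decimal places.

R1 (z=19.0): sharp=0.38, low=0.62; AND[max(0, a+b−1)] → w = 0.00
R2 (z=57.0): severe=0.22, medium=0.85; AND[max(0, a+b−1)] → w = 0.07
R3 (z=21.1): medium=0.85 → w = 0.85
R4 (z=3.7): sharp=0.38, ¬medium=1−0.85=0.15; AND[max(0, a+b−1)] → w = 0.00
R5 (z=21.0): low=0.62 → w = 0.62
Weighted average = (0.00·19.0 + 0.07·57.0 + 0.85·21.1 + 0.00·3.7 + 0.62·21.0) / (0.00 + 0.07 + 0.85 + 0.00 + 0.62)
  = 34.9450 / 1.5400 = 22.69

22.69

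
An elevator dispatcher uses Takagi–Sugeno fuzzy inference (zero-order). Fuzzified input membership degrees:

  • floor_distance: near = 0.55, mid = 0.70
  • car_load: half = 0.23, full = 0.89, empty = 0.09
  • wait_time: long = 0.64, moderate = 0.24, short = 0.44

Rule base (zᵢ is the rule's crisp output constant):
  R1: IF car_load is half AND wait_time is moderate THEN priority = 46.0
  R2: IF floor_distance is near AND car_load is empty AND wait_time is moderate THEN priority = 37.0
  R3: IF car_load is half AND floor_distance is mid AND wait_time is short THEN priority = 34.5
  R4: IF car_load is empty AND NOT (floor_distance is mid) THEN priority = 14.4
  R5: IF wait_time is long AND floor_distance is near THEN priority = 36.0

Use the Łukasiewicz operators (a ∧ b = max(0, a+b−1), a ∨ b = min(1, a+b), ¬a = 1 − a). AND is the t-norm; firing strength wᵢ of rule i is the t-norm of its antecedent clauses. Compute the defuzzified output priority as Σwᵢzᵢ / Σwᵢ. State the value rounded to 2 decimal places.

36.00

R1 (z=46.0): half=0.23, moderate=0.24; AND[max(0, a+b−1)] → w = 0.00
R2 (z=37.0): near=0.55, empty=0.09, moderate=0.24; AND[max(0, a+b−1)] → w = 0.00
R3 (z=34.5): half=0.23, mid=0.70, short=0.44; AND[max(0, a+b−1)] → w = 0.00
R4 (z=14.4): empty=0.09, ¬mid=1−0.70=0.30; AND[max(0, a+b−1)] → w = 0.00
R5 (z=36.0): long=0.64, near=0.55; AND[max(0, a+b−1)] → w = 0.19
Weighted average = (0.00·46.0 + 0.00·37.0 + 0.00·34.5 + 0.00·14.4 + 0.19·36.0) / (0.00 + 0.00 + 0.00 + 0.00 + 0.19)
  = 6.8400 / 0.1900 = 36.00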